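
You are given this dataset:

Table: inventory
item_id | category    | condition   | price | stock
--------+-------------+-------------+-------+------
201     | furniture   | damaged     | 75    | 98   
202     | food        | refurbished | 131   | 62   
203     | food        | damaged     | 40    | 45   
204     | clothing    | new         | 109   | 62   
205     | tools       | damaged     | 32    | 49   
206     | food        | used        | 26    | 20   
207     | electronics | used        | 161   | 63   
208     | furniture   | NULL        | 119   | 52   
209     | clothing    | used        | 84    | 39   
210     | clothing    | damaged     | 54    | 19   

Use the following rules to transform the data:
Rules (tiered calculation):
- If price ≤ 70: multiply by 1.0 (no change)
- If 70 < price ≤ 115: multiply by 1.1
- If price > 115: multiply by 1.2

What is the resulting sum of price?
940.0

Step 1: Tier 1 (price ≤ 70): 4 records, sum = 152 × 1.0 = 152.0
Step 2: Tier 2 (70 < price ≤ 115): 3 records, sum = 268 × 1.1 = 294.8
Step 3: Tier 3 (price > 115): 3 records, sum = 411 × 1.2 = 493.2
Step 4: Final sum = 152.0 + 294.8 + 493.2 = 940.0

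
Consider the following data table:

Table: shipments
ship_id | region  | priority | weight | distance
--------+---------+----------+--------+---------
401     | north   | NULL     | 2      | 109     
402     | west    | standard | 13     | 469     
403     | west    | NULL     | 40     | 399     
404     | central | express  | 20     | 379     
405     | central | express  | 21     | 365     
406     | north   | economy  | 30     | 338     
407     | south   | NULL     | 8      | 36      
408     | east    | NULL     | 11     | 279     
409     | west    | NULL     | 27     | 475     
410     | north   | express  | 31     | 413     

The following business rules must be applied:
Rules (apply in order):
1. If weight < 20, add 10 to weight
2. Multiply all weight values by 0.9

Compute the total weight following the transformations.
218.7

Step 1: Apply Rule 1 - Add 10 to records with weight < 20
  - 4 records affected: 34 + (4 × 10) = 74
  - Unaffected records: 169
  - Sum after Rule 1: 243
Step 2: Apply Rule 2 - Multiply all by 0.9
  - 243 × 0.9 = 218.7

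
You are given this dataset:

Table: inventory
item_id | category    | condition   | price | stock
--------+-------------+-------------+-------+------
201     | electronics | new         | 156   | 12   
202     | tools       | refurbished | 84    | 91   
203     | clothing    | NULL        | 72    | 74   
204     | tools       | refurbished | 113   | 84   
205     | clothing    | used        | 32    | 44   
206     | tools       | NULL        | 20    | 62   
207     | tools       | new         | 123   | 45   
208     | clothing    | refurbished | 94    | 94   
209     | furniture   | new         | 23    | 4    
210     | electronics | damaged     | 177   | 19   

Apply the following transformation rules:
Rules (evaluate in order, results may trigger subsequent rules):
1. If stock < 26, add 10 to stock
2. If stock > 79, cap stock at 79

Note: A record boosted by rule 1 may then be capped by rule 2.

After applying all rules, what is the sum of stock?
527

Step 1: Apply rule 1 to records with stock < 26
  - 3 records get bonus of 10
  - Of these, 0 records then exceed 79 and get capped
Step 2: Apply rule 2 to records with stock > 79
  - 3 records (original) are capped
Step 3: Calculate final sum = 527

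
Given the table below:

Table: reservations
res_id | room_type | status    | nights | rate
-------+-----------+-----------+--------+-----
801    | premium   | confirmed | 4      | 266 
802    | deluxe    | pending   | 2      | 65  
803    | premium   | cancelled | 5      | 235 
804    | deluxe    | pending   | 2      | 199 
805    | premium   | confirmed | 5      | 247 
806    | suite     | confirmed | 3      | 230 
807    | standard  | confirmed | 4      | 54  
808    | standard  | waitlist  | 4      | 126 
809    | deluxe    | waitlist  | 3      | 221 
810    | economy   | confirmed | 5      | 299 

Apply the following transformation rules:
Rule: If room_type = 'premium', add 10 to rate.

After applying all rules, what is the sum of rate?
1972

Step 1: Count records where room_type = 'premium': 3
Step 2: Total bonus added: 3 × 10 = 30
Step 3: Original sum of rate: 1942
Step 4: Final sum = 1942 + 30 = 1972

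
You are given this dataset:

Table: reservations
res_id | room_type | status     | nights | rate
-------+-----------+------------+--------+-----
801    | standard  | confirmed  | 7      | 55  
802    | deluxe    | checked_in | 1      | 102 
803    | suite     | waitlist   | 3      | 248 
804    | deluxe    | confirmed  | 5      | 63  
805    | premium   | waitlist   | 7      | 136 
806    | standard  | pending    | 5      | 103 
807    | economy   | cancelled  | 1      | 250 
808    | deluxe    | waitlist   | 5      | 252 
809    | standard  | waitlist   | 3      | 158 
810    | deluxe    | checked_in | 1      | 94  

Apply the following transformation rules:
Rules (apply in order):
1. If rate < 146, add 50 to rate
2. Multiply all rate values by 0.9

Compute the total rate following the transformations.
1584.9

Step 1: Apply Rule 1 - Add 50 to records with rate < 146
  - 6 records affected: 553 + (6 × 50) = 853
  - Unaffected records: 908
  - Sum after Rule 1: 1761
Step 2: Apply Rule 2 - Multiply all by 0.9
  - 1761 × 0.9 = 1584.9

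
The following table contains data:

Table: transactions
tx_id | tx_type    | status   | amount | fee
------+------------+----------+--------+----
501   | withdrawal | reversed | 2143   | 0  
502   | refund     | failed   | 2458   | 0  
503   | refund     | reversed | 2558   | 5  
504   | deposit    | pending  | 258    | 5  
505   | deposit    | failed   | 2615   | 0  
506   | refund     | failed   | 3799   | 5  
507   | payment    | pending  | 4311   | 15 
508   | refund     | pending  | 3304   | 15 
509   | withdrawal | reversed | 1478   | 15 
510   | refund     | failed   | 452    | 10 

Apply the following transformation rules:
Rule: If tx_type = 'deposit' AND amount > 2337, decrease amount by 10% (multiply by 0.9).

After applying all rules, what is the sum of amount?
23114.5

Step 1: Find records where tx_type = 'deposit' AND amount > 2337
Step 2: 1 records match, summing to 2615
Step 3: After multiplier: 2615 × 0.9 = 2353.5
Step 4: Unaffected records sum: 20761
Step 5: Final sum = 2353.5 + 20761 = 23114.5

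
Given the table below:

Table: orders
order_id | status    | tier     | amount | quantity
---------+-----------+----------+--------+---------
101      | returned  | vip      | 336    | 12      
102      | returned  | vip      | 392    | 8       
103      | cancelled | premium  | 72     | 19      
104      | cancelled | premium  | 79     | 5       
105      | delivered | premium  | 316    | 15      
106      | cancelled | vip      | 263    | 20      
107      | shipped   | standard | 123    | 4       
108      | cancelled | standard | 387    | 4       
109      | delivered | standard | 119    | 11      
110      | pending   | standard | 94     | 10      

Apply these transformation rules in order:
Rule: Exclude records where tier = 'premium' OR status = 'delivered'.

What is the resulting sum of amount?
1595

Step 1: Find records where tier = 'premium' OR status = 'delivered'
Step 2: 4 records match, summing to 586
Step 3: Original sum: 2181
Step 4: Remaining sum = 2181 - 586 = 1595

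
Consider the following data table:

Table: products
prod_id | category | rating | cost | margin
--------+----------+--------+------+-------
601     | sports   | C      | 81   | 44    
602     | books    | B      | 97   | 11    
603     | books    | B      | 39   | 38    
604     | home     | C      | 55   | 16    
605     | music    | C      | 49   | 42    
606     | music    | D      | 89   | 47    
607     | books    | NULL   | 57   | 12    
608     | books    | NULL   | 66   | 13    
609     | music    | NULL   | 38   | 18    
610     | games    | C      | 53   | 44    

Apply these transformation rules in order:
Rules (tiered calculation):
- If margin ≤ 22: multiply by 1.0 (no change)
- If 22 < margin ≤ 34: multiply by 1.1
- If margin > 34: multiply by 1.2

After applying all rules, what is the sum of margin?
328.0

Step 1: Tier 1 (margin ≤ 22): 5 records, sum = 70 × 1.0 = 70.0
Step 2: Tier 2 (22 < margin ≤ 34): 0 records, sum = 0 × 1.1 = 0.0
Step 3: Tier 3 (margin > 34): 5 records, sum = 215 × 1.2 = 258.0
Step 4: Final sum = 70.0 + 0.0 + 258.0 = 328.0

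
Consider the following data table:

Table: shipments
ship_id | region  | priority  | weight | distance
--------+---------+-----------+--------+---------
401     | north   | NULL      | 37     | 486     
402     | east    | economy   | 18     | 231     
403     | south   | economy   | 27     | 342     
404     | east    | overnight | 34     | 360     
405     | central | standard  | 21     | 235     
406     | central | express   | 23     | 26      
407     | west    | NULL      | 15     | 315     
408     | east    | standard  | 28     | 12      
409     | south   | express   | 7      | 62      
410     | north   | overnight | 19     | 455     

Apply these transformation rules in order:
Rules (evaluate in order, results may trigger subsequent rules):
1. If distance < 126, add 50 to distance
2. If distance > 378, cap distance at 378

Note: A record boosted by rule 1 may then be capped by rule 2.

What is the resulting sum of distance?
2489

Step 1: Apply rule 1 to records with distance < 126
  - 3 records get bonus of 50
  - Of these, 0 records then exceed 378 and get capped
Step 2: Apply rule 2 to records with distance > 378
  - 2 records (original) are capped
Step 3: Calculate final sum = 2489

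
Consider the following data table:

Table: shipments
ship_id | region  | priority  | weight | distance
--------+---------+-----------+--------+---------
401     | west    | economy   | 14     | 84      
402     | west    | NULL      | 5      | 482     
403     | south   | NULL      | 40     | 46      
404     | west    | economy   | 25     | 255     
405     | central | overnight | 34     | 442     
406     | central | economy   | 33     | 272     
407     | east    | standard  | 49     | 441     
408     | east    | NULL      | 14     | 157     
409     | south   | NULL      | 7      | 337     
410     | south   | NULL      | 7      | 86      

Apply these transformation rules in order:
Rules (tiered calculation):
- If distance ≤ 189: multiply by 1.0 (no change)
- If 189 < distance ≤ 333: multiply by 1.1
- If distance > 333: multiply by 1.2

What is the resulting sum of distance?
2995.1

Step 1: Tier 1 (distance ≤ 189): 4 records, sum = 373 × 1.0 = 373.0
Step 2: Tier 2 (189 < distance ≤ 333): 2 records, sum = 527 × 1.1 = 579.7
Step 3: Tier 3 (distance > 333): 4 records, sum = 1702 × 1.2 = 2042.4
Step 4: Final sum = 373.0 + 579.7 + 2042.4 = 2995.1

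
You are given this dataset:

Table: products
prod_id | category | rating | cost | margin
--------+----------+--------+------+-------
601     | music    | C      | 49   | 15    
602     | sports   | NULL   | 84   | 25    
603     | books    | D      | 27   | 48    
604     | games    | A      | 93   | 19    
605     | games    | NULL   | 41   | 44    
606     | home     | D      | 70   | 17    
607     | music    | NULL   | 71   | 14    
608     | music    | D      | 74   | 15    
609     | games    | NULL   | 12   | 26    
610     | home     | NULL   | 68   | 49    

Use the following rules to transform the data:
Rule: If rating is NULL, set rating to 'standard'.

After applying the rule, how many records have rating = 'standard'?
5

Step 1: Count records where rating IS NULL
Step 2: Found 5 records with NULL rating
Step 3: These records will have rating set to 'standard'
Step 4: Records already having rating = 'standard': 0
Step 5: Answer: 5 + 0 = 5 records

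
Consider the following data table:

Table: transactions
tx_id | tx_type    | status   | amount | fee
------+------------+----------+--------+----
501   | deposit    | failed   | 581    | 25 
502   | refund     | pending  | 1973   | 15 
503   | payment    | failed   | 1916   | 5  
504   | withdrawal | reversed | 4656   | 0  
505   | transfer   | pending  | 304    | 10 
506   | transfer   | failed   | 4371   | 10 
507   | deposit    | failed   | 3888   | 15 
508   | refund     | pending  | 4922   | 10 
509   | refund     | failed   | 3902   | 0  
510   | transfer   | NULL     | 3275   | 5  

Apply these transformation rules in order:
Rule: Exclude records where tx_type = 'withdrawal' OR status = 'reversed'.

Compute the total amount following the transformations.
25132

Step 1: Find records where tx_type = 'withdrawal' OR status = 'reversed'
Step 2: 1 records match, summing to 4656
Step 3: Original sum: 29788
Step 4: Remaining sum = 29788 - 4656 = 25132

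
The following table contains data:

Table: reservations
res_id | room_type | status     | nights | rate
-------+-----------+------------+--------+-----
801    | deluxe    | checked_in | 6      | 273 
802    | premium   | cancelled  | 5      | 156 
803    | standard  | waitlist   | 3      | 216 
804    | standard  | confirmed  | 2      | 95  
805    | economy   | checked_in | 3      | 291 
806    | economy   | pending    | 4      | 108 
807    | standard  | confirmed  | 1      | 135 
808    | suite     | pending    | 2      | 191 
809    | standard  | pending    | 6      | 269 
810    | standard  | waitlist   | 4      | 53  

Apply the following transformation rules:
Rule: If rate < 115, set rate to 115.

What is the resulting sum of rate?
1876

Step 1: 3 records have rate < 115
Step 2: These records originally summed to 256
Step 3: After setting to minimum: 3 × 115 = 345
Step 4: Unaffected records sum: 1531
Step 5: Final sum = 345 + 1531 = 1876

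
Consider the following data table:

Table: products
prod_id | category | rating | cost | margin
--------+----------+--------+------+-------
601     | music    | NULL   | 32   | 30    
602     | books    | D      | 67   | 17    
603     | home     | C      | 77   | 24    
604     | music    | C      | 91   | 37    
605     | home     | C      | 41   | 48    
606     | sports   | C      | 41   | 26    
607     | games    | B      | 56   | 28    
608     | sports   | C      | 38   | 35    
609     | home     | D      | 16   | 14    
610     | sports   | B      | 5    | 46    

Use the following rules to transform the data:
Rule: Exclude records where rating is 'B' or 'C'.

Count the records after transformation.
3

Step 1: Count records to exclude
  - 2 (B) + 5 (C) = 7 records
Step 2: Total records: 10
Step 3: Remaining = 10 - 7 = 3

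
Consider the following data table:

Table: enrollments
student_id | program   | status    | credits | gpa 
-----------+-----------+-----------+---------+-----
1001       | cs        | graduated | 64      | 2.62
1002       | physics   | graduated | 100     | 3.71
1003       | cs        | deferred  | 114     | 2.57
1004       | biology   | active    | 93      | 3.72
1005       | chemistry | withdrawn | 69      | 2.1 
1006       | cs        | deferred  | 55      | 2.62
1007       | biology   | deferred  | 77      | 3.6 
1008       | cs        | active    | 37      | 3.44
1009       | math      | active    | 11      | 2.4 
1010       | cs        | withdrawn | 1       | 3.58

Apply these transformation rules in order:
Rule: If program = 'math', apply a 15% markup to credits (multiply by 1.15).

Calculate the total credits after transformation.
622.65

Step 1: Records with program = 'math' have total credits = 11
Step 2: Apply multiplier: 11 × 1.15 = 12.65
Step 3: Other records total: 610
Step 4: Final sum = 12.65 + 610 = 622.65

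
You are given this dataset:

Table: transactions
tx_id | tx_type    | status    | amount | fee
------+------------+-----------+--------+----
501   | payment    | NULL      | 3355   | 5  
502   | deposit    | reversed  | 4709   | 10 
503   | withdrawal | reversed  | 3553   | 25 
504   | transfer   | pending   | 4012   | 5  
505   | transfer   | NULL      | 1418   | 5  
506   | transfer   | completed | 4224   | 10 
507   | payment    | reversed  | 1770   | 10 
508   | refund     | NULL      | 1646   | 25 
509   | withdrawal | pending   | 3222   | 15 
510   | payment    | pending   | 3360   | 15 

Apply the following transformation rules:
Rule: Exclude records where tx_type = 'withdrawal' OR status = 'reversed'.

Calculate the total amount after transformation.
18015

Step 1: Find records where tx_type = 'withdrawal' OR status = 'reversed'
Step 2: 4 records match, summing to 13254
Step 3: Original sum: 31269
Step 4: Remaining sum = 31269 - 13254 = 18015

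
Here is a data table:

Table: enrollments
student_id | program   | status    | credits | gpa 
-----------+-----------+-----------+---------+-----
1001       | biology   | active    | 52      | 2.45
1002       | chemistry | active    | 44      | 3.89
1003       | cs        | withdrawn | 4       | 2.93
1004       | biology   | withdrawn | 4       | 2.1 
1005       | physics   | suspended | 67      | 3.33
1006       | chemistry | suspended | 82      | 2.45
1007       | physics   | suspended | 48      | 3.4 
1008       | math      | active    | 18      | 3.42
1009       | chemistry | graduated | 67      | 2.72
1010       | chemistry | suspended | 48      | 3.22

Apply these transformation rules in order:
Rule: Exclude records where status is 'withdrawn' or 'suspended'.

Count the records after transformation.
4

Step 1: Count records to exclude
  - 2 (withdrawn) + 4 (suspended) = 6 records
Step 2: Total records: 10
Step 3: Remaining = 10 - 6 = 4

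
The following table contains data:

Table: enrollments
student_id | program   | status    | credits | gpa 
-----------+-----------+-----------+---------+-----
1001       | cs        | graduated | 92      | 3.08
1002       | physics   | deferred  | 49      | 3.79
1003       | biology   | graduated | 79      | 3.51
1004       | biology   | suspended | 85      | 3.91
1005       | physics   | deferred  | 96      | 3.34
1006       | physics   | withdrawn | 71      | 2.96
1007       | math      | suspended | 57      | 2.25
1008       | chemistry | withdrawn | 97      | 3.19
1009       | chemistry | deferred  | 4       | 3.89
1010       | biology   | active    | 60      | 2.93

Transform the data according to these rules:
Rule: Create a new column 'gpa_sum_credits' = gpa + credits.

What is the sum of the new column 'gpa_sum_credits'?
722.85

Step 1: For each record, compute gpa + credits
Example calculations:
  3.08 + 92 = 95.08
  3.79 + 49 = 52.79
  3.51 + 79 = 82.51
  ...
Step 2: Sum all derived values
Step 3: Total = 722.85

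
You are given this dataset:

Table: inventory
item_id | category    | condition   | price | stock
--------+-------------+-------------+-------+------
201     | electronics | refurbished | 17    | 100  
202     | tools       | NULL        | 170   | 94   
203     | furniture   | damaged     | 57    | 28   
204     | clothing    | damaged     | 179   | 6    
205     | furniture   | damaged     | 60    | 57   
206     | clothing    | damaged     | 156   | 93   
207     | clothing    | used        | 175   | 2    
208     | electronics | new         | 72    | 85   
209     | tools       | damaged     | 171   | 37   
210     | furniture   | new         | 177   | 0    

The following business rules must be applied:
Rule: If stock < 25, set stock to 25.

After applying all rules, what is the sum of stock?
569

Step 1: 3 records have stock < 25
Step 2: These records originally summed to 8
Step 3: After setting to minimum: 3 × 25 = 75
Step 4: Unaffected records sum: 494
Step 5: Final sum = 75 + 494 = 569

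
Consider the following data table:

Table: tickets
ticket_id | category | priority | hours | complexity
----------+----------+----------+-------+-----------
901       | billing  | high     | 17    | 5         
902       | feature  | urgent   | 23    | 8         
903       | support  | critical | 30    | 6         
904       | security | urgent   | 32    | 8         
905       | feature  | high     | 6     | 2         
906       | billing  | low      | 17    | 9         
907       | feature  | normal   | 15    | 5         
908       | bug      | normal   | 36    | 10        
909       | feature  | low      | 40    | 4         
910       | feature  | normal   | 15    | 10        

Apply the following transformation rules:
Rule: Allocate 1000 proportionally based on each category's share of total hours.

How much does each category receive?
billing: 147.19, bug: 155.84, feature: 428.57, security: 138.53, support: 129.87

Step 1: Calculate total hours = 231
Step 2: Calculate each category's proportion:
  billing: 34/231 = 14.72% → 147.19
  bug: 36/231 = 15.58% → 155.84
  feature: 99/231 = 42.86% → 428.57
  security: 32/231 = 13.85% → 138.53
  support: 30/231 = 12.99% → 129.87
Step 3: Verify: sum of allocations ≈ 1000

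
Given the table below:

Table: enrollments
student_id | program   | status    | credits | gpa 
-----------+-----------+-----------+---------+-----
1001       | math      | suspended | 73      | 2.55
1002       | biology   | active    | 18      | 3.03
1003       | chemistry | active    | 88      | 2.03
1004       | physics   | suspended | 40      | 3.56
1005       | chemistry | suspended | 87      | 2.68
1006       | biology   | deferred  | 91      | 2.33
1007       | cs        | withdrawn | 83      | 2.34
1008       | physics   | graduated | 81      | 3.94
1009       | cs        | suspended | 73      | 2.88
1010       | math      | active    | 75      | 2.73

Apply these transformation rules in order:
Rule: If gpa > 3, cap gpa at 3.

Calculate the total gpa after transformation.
26.54

Step 1: 3 records have gpa > 3
Step 2: These records originally summed to 10.53
Step 3: After capping: 3 × 3 = 9
Step 4: Unaffected records sum: 17.54
Step 5: Final sum = 9 + 17.54 = 26.54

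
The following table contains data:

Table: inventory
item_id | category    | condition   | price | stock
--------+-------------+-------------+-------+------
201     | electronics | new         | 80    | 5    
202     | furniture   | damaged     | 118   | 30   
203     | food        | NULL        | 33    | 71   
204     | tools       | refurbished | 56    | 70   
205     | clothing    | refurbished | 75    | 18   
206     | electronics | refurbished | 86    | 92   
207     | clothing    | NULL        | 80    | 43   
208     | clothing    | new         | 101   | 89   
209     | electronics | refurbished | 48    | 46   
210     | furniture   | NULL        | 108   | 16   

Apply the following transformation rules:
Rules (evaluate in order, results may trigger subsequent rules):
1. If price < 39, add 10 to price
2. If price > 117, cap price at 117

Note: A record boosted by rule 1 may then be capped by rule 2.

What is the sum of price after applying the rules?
794

Step 1: Apply rule 1 to records with price < 39
  - 1 records get bonus of 10
  - Of these, 0 records then exceed 117 and get capped
Step 2: Apply rule 2 to records with price > 117
  - 1 records (original) are capped
Step 3: Calculate final sum = 794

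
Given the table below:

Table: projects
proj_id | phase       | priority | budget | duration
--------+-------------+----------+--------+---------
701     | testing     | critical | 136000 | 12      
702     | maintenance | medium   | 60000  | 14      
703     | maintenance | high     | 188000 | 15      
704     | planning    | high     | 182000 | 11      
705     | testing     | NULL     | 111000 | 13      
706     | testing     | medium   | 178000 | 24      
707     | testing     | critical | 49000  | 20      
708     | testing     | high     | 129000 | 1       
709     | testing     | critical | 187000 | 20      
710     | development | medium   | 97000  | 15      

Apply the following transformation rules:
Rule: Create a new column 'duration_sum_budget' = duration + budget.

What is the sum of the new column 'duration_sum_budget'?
1317145

Step 1: For each record, compute duration + budget
Example calculations:
  12 + 136000 = 136012
  14 + 60000 = 60014
  15 + 188000 = 188015
  ...
Step 2: Sum all derived values
Step 3: Total = 1317145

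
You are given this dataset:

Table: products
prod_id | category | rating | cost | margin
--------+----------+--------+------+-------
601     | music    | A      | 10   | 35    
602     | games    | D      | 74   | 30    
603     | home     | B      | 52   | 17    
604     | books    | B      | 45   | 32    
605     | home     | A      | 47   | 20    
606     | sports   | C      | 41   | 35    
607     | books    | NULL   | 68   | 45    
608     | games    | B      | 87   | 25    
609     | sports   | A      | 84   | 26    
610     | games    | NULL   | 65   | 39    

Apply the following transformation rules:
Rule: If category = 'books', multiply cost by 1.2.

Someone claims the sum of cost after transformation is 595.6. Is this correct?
Yes, the result is correct.

Step 1: Calculate the correct sum after transformation
Step 2: Apply multiplier 1.2 to records where category = 'books'
Step 3: Correct result = 595.6
Step 4: Claimed result = 595.6
Step 5: 595.6 = 595.6 ✓
Conclusion: The claimed result is correct.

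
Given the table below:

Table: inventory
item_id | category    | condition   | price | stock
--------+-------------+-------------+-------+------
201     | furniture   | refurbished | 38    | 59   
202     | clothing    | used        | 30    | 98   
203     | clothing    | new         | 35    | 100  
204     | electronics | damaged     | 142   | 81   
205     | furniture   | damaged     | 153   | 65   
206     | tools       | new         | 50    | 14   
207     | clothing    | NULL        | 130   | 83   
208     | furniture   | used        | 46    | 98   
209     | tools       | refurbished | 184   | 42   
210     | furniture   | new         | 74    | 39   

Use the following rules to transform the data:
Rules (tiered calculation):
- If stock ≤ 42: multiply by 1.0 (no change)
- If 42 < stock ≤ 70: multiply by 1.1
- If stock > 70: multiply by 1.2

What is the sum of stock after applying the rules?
783.4

Step 1: Tier 1 (stock ≤ 42): 3 records, sum = 95 × 1.0 = 95.0
Step 2: Tier 2 (42 < stock ≤ 70): 2 records, sum = 124 × 1.1 = 136.4
Step 3: Tier 3 (stock > 70): 5 records, sum = 460 × 1.2 = 552.0
Step 4: Final sum = 95.0 + 136.4 + 552.0 = 783.4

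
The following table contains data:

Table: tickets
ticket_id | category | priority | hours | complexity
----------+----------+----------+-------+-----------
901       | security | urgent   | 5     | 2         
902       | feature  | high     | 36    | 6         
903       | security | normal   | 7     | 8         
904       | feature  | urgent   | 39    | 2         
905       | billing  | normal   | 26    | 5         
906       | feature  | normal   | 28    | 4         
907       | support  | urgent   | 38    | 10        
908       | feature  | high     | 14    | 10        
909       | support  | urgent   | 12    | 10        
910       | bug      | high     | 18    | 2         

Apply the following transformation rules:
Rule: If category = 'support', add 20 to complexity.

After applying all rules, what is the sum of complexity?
99

Step 1: Count records where category = 'support': 2
Step 2: Total bonus added: 2 × 20 = 40
Step 3: Original sum of complexity: 59
Step 4: Final sum = 59 + 40 = 99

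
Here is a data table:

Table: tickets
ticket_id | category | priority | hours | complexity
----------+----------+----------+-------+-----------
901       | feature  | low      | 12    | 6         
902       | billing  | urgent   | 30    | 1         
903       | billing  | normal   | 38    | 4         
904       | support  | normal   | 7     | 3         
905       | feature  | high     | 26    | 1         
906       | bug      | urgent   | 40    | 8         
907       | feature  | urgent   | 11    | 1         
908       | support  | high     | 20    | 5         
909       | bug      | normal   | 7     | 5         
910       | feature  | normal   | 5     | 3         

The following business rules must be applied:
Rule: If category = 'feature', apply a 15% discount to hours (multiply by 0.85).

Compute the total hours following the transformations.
187.9

Step 1: Records with category = 'feature' have total hours = 54
Step 2: Apply multiplier: 54 × 0.85 = 45.9
Step 3: Other records total: 142
Step 4: Final sum = 45.9 + 142 = 187.9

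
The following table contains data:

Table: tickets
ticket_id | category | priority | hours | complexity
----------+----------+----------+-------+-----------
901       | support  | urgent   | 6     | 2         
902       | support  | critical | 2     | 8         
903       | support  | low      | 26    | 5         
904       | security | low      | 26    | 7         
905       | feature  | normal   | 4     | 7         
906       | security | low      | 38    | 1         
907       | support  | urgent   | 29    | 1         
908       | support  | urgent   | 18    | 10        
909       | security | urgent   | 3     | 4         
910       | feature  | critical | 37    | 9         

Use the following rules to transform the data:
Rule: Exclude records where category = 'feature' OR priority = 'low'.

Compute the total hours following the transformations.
58

Step 1: Find records where category = 'feature' OR priority = 'low'
Step 2: 5 records match, summing to 131
Step 3: Original sum: 189
Step 4: Remaining sum = 189 - 131 = 58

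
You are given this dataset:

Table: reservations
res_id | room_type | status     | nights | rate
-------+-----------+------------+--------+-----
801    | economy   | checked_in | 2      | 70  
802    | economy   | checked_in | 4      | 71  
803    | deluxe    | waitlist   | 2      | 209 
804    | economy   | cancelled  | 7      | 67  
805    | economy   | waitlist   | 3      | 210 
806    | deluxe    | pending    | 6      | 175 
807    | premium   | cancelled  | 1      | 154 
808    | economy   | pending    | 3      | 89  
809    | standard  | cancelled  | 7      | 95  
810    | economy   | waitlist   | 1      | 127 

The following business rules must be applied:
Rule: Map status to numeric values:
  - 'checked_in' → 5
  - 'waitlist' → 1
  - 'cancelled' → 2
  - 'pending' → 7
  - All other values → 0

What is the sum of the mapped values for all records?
33

Step 1: Apply mapping to each record
Step 2: Count by status:
  'checked_in': 2 records × 5 = 10
  'waitlist': 3 records × 1 = 3
  'cancelled': 3 records × 2 = 6
  'pending': 2 records × 7 = 14
Step 3: Sum all mapped values = 33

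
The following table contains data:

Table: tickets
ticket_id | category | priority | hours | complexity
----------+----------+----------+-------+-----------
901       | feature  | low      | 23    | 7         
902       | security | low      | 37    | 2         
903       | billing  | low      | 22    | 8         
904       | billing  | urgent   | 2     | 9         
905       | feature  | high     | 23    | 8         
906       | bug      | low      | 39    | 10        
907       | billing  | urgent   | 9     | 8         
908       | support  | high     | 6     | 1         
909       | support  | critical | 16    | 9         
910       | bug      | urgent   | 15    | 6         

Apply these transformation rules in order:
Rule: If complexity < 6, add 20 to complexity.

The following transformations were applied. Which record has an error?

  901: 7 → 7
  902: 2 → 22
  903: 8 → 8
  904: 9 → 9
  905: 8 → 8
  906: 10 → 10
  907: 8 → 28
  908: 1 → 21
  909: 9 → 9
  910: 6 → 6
Record 907 has an error. The correct transformed value should be 8, not 28.

Step 1: Check each record against the rule
Step 2: Record 907 has complexity = 8
Step 3: Since 8 >= 6, the bonus should not have been applied
Step 4: Correct value = 8, but claimed value = 28
Conclusion: Record 907 has the error.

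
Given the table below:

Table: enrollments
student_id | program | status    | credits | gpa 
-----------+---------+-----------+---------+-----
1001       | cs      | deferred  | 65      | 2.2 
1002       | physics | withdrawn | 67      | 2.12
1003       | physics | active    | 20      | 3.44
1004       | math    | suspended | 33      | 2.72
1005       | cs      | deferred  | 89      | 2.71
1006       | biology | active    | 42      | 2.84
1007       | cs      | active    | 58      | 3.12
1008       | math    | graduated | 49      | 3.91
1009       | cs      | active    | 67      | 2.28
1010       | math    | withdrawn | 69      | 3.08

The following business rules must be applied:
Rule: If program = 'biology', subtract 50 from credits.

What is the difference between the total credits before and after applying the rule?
50

Step 1: Original sum of credits = 559
Step 2: 1 records have program = 'biology'
Step 3: Each affected record changes by -50
Step 4: Total change = 1 × -50 = -50
Step 5: New sum = 559 + -50 = 509
Step 6: Difference = |509 - 559| = 50
        (Sum decreased by 50)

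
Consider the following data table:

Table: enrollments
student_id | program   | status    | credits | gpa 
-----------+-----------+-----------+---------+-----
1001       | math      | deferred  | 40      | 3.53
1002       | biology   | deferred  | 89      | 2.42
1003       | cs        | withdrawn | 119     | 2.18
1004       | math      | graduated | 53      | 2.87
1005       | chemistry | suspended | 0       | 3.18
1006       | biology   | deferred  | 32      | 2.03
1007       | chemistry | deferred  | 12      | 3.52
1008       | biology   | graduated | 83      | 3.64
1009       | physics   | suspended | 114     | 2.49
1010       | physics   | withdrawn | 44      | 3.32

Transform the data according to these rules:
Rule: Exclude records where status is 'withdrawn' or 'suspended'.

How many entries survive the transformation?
6

Step 1: Count records to exclude
  - 2 (withdrawn) + 2 (suspended) = 4 records
Step 2: Total records: 10
Step 3: Remaining = 10 - 4 = 6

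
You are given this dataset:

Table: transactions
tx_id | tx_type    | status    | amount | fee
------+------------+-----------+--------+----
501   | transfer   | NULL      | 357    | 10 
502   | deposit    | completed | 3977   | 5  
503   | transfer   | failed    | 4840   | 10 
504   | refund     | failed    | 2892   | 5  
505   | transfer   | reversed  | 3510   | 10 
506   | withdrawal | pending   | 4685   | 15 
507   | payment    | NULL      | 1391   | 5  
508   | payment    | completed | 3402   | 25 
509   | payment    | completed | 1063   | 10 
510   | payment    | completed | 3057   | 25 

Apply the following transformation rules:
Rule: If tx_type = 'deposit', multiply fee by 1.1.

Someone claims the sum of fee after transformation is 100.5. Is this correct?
No, the correct result is 120.5.

Step 1: Calculate the correct sum after transformation
Step 2: Apply multiplier 1.1 to records where tx_type = 'deposit'
Step 3: Correct result = 120.5
Step 4: Claimed result = 100.5
Step 5: 120.5 ≠ 100.5
Conclusion: The claimed result is incorrect. The correct answer is 120.5.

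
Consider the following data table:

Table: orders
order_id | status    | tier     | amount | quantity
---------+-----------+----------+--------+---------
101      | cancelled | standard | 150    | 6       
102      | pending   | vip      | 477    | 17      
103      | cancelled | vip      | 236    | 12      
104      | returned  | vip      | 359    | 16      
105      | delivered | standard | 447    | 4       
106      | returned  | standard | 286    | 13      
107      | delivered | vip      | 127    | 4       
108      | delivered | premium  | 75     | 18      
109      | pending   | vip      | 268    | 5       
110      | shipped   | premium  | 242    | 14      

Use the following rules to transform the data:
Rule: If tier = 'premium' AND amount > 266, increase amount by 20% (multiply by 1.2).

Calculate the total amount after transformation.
2667

Step 1: Find records where tier = 'premium' AND amount > 266
Step 2: 0 records match, summing to 0
Step 3: After multiplier: 0 × 1.2 = 0.0
Step 4: Unaffected records sum: 2667
Step 5: Final sum = 0.0 + 2667 = 2667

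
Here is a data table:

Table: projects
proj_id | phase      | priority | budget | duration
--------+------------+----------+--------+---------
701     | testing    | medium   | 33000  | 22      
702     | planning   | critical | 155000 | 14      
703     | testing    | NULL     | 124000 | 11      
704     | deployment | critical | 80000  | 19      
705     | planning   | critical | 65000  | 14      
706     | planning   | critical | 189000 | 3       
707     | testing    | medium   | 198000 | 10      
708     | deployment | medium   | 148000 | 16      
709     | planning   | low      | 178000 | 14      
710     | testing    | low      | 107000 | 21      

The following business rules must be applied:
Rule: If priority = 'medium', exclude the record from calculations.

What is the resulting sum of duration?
96

Step 1: Identify records where priority = 'medium'
Step 2: The excluded records sum to 48
Step 3: Original total duration = 144
Step 4: Remaining total = 144 - 48 = 96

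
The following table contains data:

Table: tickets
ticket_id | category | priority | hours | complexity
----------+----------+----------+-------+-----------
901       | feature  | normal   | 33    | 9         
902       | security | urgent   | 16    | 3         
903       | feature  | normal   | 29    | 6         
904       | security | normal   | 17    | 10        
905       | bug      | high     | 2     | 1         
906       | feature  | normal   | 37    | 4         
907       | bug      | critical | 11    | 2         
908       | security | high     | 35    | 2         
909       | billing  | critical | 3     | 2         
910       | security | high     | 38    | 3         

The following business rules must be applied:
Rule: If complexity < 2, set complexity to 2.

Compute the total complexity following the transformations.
43

Step 1: 1 records have complexity < 2
Step 2: These records originally summed to 1
Step 3: After setting to minimum: 1 × 2 = 2
Step 4: Unaffected records sum: 41
Step 5: Final sum = 2 + 41 = 43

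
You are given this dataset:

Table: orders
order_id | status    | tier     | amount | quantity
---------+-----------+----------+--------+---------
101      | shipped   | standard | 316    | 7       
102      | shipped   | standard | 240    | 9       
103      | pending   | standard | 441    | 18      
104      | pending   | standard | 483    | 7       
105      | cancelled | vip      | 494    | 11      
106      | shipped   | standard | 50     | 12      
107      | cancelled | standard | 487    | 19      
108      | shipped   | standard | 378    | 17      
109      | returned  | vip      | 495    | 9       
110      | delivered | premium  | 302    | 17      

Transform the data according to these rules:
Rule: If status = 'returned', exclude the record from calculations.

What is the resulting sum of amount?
3191

Step 1: Identify records where status = 'returned'
Step 2: The excluded records sum to 495
Step 3: Original total amount = 3686
Step 4: Remaining total = 3686 - 495 = 3191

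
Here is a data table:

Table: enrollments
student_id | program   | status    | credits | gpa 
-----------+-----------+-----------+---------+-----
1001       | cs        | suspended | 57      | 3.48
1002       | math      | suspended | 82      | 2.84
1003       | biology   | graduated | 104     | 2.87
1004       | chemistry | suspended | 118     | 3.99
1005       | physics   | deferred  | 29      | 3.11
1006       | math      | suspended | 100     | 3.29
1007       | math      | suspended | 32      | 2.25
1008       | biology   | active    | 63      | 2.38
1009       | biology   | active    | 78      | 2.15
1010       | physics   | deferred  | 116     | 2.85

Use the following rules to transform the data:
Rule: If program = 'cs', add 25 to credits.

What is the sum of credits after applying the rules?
804

Step 1: Count records where program = 'cs': 1
Step 2: Total bonus added: 1 × 25 = 25
Step 3: Original sum of credits: 779
Step 4: Final sum = 779 + 25 = 804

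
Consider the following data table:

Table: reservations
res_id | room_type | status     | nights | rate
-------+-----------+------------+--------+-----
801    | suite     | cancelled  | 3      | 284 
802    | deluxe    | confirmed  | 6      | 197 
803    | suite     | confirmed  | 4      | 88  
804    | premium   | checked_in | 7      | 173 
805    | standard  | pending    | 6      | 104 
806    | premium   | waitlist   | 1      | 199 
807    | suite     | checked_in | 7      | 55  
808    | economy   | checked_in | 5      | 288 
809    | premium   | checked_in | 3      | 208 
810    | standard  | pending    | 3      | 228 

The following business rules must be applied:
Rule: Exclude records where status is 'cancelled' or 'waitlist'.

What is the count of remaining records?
8

Step 1: Count records to exclude
  - 1 (cancelled) + 1 (waitlist) = 2 records
Step 2: Total records: 10
Step 3: Remaining = 10 - 2 = 8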